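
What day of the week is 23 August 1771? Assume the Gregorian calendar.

Doomsday rule: the anchor day for the 1700s is Sunday. For year 71: 71÷12 = 5 r 11, and 11÷4 = 2, so 5+11+2 = 18.
Sunday + 18 ≡ Thursday — that's 1771's doomsday.
In August the doomsday date is Aug 8.
Aug 23 is 15 days after Aug 8; 15 mod 7 = 1, so Thursday + 1 = Friday.

Friday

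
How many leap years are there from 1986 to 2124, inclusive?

Multiples of 4 in [1986,2124]: 35.
Of those, multiples of 100: 2 (not leap unless ÷400).
Multiples of 400: 1.
Leap years = 35 − 2 + 1 = 34.

34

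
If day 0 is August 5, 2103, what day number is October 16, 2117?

Aug 5, 2103 → Aug 5, 2104: 366 days (Feb 29, 2104 is in that span).
Aug 5, 2104 → Aug 5, 2105: 365 days.
Aug 5, 2105 → Aug 5, 2106: 365 days.
Aug 5, 2106 → Aug 5, 2107: 365 days.
Aug 5, 2107 → Aug 5, 2108: 366 days (Feb 29, 2108 is in that span).
Aug 5, 2108 → Aug 5, 2109: 365 days.
Aug 5, 2109 → Aug 5, 2110: 365 days.
Aug 5, 2110 → Aug 5, 2111: 365 days.
Aug 5, 2111 → Aug 5, 2112: 366 days (Feb 29, 2112 is in that span).
Aug 5, 2112 → Aug 5, 2113: 365 days.
Aug 5, 2113 → Aug 5, 2114: 365 days.
Aug 5, 2114 → Aug 5, 2115: 365 days.
Aug 5, 2115 → Aug 5, 2116: 366 days (Feb 29, 2116 is in that span).
Aug 5, 2116 → Aug 5, 2117: 365 days.
Aug 5, 2117 → Sep 5, 2117: 31 days (August has 31).
Sep 5, 2117 → Oct 5, 2117: 30 days (September has 30).
Oct 5, 2117 → Oct 16, 2117: 11 days.
Total: 5186 days.

5186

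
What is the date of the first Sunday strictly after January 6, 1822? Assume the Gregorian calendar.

January 13, 1822

Jan 6, 1822 is a Sunday.
From Sunday to the next Sunday is 7 days.
Jan 6, 1822 + 7 = Jan 13, 1822.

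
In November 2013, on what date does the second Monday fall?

November 1, 2013 is a Friday.
The first Monday is therefore November 4 (3 days later).
The second Monday is 4 + 1×7 = November 11.

November 11, 2013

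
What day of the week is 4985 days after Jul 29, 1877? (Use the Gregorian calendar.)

Monday

First find the weekday of Jul 29, 1877. Doomsday rule: the anchor day for the 1800s is Friday. For year 77: 77÷12 = 6 r 5, and 5÷4 = 1, so 6+5+1 = 12.
Friday + 12 ≡ Wednesday — that's 1877's doomsday.
In July the doomsday date is Jul 11.
Jul 29 is 18 days after Jul 11; 18 mod 7 = 4, so Wednesday + 4 = Sunday.
4985 mod 7 = 1, so 4985 days after a Sunday is Sunday + 1 = Monday.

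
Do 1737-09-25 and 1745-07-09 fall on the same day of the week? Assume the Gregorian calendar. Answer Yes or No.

No

From Sep 25, 1737 to Jul 9, 1745 is 2844 days.
2844 mod 7 = 2, so they are different weekdays.
(Sep 25, 1737 is a Wednesday; Jul 9, 1745 is a Friday.)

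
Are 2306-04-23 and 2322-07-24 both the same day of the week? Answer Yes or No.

Yes

From Apr 23, 2306 to Jul 24, 2322 is 5936 days.
5936 mod 7 = 0, so they are the same weekday.
(Apr 23, 2306 is a Monday; Jul 24, 2322 is a Monday.)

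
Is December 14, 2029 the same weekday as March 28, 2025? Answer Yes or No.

Yes

From Mar 28, 2025 to Dec 14, 2029 is 1722 days.
1722 mod 7 = 0, so they are the same weekday.
(Mar 28, 2025 is a Friday; Dec 14, 2029 is a Friday.)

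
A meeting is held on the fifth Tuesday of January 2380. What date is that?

January 29, 2380

January 1, 2380 is a Tuesday.
The first Tuesday is therefore January 1 (same day).
The fifth Tuesday is 1 + 4×7 = January 29.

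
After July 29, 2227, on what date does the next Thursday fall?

August 2, 2227

Jul 29, 2227 is a Sunday.
From Sunday to the next Thursday is 4 days.
Jul 29, 2227 + 4 = Aug 2, 2227.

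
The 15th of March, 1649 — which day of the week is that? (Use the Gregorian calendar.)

Doomsday rule: the anchor day for the 1600s is Tuesday. For year 49: 49÷12 = 4 r 1, and 1÷4 = 0, so 4+1+0 = 5.
Tuesday + 5 ≡ Sunday — that's 1649's doomsday.
In March the doomsday date is Mar 14.
Mar 15 is 1 day after Mar 14; 1 mod 7 = 1, so Sunday + 1 = Monday.

Monday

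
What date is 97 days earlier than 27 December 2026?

−27 → Nov 30, 2026 (end of Nov, 30 days; 70 left).
−30 → Oct 31, 2026 (end of Oct, 31 days; 40 left).
−31 → Sep 30, 2026 (end of Sep, 30 days; 9 left).
−9 → Sep 21, 2026.

September 21, 2026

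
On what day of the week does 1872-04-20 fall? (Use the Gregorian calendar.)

Doomsday rule: the anchor day for the 1800s is Friday. For year 72: 72÷12 = 6 r 0, and 0÷4 = 0, so 6+0+0 = 6.
Friday + 6 ≡ Thursday — that's 1872's doomsday.
In April the doomsday date is Apr 4.
Apr 20 is 16 days after Apr 4; 16 mod 7 = 2, so Thursday + 2 = Saturday.

Saturday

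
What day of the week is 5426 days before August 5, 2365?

Wednesday

First find the weekday of Aug 5, 2365. Doomsday rule: the anchor day for the 2300s is Wednesday. For year 65: 65÷12 = 5 r 5, and 5÷4 = 1, so 5+5+1 = 11.
Wednesday + 11 ≡ Sunday — that's 2365's doomsday.
In August the doomsday date is Aug 8.
Aug 5 is 3 days before Aug 8; 3 mod 7 = 3, so Sunday − 3 = Thursday.
5426 mod 7 = 1, so 5426 days before a Thursday is Thursday − 1 = Wednesday.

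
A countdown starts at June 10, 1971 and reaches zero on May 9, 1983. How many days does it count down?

Jun 10, 1971 → Jun 10, 1972: 366 days (Feb 29, 1972 is in that span).
Jun 10, 1972 → Jun 10, 1973: 365 days.
Jun 10, 1973 → Jun 10, 1974: 365 days.
Jun 10, 1974 → Jun 10, 1975: 365 days.
Jun 10, 1975 → Jun 10, 1976: 366 days (Feb 29, 1976 is in that span).
Jun 10, 1976 → Jun 10, 1977: 365 days.
Jun 10, 1977 → Jun 10, 1978: 365 days.
Jun 10, 1978 → Jun 10, 1979: 365 days.
Jun 10, 1979 → Jun 10, 1980: 366 days (Feb 29, 1980 is in that span).
Jun 10, 1980 → Jun 10, 1981: 365 days.
Jun 10, 1981 → Jun 10, 1982: 365 days.
Jun 10, 1982 → Jul 10, 1982: 30 days (June has 30).
Jul 10, 1982 → Aug 10, 1982: 31 days (July has 31).
Aug 10, 1982 → Sep 10, 1982: 31 days (August has 31).
Sep 10, 1982 → Oct 10, 1982: 30 days (September has 30).
Oct 10, 1982 → Nov 10, 1982: 31 days (October has 31).
Nov 10, 1982 → Dec 10, 1982: 30 days (November has 30).
Dec 10, 1982 → Jan 10, 1983: 31 days (December has 31).
Jan 10, 1983 → Feb 10, 1983: 31 days (January has 31).
Feb 10, 1983 → Mar 10, 1983: 28 days (February has 28).
Mar 10, 1983 → Apr 10, 1983: 31 days (March has 31).
Apr 10, 1983 → May 9, 1983: 29 days.
Total: 4351 days.

4351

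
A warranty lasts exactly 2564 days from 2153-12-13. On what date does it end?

+365 (one year) → Dec 13, 2154 (2199 left).
+365 (one year) → Dec 13, 2155 (1834 left).
+366 (one year; includes Feb 29, 2156) → Dec 13, 2156 (1468 left).
+365 (one year) → Dec 13, 2157 (1103 left).
+365 (one year) → Dec 13, 2158 (738 left).
+365 (one year) → Dec 13, 2159 (373 left).
Dec has 31 days: +19 → Jan 1, 2160 (354 left).
Jan has 31 days: +31 → Feb 1, 2160 (323 left).
Feb has 29 days: +29 → Mar 1, 2160 (294 left).
Mar has 31 days: +31 → Apr 1, 2160 (263 left).
Apr has 30 days: +30 → May 1, 2160 (233 left).
May has 31 days: +31 → Jun 1, 2160 (202 left).
Jun has 30 days: +30 → Jul 1, 2160 (172 left).
Jul has 31 days: +31 → Aug 1, 2160 (141 left).
Aug has 31 days: +31 → Sep 1, 2160 (110 left).
Sep has 30 days: +30 → Oct 1, 2160 (80 left).
Oct has 31 days: +31 → Nov 1, 2160 (49 left).
Nov has 30 days: +30 → Dec 1, 2160 (19 left).
+19 → Dec 20, 2160.

December 20, 2160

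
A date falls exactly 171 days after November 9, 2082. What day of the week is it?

Nov 9, 2082 is a Monday.
171 mod 7 = 3, so 171 days after a Monday is Monday + 3 = Thursday.

Thursday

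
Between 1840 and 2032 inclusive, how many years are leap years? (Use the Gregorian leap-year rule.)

48

Multiples of 4 in [1840,2032]: 49.
Of those, multiples of 100: 2 (not leap unless ÷400).
Multiples of 400: 1.
Leap years = 49 − 2 + 1 = 48.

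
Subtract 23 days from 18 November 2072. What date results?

October 26, 2072

−18 → Oct 31, 2072 (end of Oct, 31 days; 5 left).
−5 → Oct 26, 2072.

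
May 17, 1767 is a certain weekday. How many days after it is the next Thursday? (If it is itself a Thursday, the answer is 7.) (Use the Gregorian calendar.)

4

May 17, 1767 is a Sunday.
From Sunday to the next Thursday is 4 days.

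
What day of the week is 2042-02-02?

Sunday

Doomsday rule: the anchor day for the 2000s is Tuesday. For year 42: 42÷12 = 3 r 6, and 6÷4 = 1, so 3+6+1 = 10.
Tuesday + 10 ≡ Friday — that's 2042's doomsday.
In February the doomsday date is Feb 28 (2042 is not a leap year).
Feb 2 is 26 days before Feb 28; 26 mod 7 = 5, so Friday − 5 = Sunday.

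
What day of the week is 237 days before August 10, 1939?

Aug 10, 1939 is a Thursday.
237 mod 7 = 6, so 237 days before a Thursday is Thursday − 6 = Friday.

Friday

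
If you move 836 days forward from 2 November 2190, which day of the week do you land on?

Nov 2, 2190 is a Tuesday.
836 mod 7 = 3, so 836 days after a Tuesday is Tuesday + 3 = Friday.

Friday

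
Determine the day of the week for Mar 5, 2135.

Saturday

Doomsday rule: the anchor day for the 2100s is Sunday. For year 35: 35÷12 = 2 r 11, and 11÷4 = 2, so 2+11+2 = 15.
Sunday + 15 ≡ Monday — that's 2135's doomsday.
In March the doomsday date is Mar 14.
Mar 5 is 9 days before Mar 14; 9 mod 7 = 2, so Monday − 2 = Saturday.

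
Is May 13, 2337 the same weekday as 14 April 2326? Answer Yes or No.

No

From Apr 14, 2326 to May 13, 2337 is 4047 days.
4047 mod 7 = 1, so they are different weekdays.
(Apr 14, 2326 is a Wednesday; May 13, 2337 is a Thursday.)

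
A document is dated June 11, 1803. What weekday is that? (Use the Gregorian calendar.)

Doomsday rule: the anchor day for the 1800s is Friday. For year 03: 3÷12 = 0 r 3, and 3÷4 = 0, so 0+3+0 = 3.
Friday + 3 ≡ Monday — that's 1803's doomsday.
In June the doomsday date is Jun 6.
Jun 11 is 5 days after Jun 6; 5 mod 7 = 5, so Monday + 5 = Saturday.

Saturday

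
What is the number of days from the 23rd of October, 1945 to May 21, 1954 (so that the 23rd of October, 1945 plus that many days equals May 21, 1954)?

3132

Oct 23, 1945 → Oct 23, 1946: 365 days.
Oct 23, 1946 → Oct 23, 1947: 365 days.
Oct 23, 1947 → Oct 23, 1948: 366 days (Feb 29, 1948 is in that span).
Oct 23, 1948 → Oct 23, 1949: 365 days.
Oct 23, 1949 → Oct 23, 1950: 365 days.
Oct 23, 1950 → Oct 23, 1951: 365 days.
Oct 23, 1951 → Oct 23, 1952: 366 days (Feb 29, 1952 is in that span).
Oct 23, 1952 → Oct 23, 1953: 365 days.
Oct 23, 1953 → Nov 23, 1953: 31 days (October has 31).
Nov 23, 1953 → Dec 23, 1953: 30 days (November has 30).
Dec 23, 1953 → Jan 23, 1954: 31 days (December has 31).
Jan 23, 1954 → Feb 23, 1954: 31 days (January has 31).
Feb 23, 1954 → Mar 23, 1954: 28 days (February has 28).
Mar 23, 1954 → Apr 23, 1954: 31 days (March has 31).
Apr 23, 1954 → May 21, 1954: 28 days.
Total: 3132 days.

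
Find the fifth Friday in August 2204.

August 31, 2204

August 1, 2204 is a Wednesday.
The first Friday is therefore August 3 (2 days later).
The fifth Friday is 3 + 4×7 = August 31.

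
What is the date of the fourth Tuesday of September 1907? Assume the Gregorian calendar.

September 1, 1907 is a Sunday.
The first Tuesday is therefore September 3 (2 days later).
The fourth Tuesday is 3 + 3×7 = September 24.

September 24, 1907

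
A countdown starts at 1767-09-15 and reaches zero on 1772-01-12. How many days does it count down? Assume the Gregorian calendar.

Sep 15, 1767 → Sep 15, 1768: 366 days (Feb 29, 1768 is in that span).
Sep 15, 1768 → Sep 15, 1769: 365 days.
Sep 15, 1769 → Sep 15, 1770: 365 days.
Sep 15, 1770 → Sep 15, 1771: 365 days.
Sep 15, 1771 → Oct 15, 1771: 30 days (September has 30).
Oct 15, 1771 → Nov 15, 1771: 31 days (October has 31).
Nov 15, 1771 → Dec 15, 1771: 30 days (November has 30).
Dec 15, 1771 → Jan 12, 1772: 28 days.
Total: 1580 days.

1580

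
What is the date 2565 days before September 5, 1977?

−365 (one year) → Sep 5, 1976 (2200 left).
−366 (one year; includes Feb 29, 1976) → Sep 5, 1975 (1834 left).
−365 (one year) → Sep 5, 1974 (1469 left).
−365 (one year) → Sep 5, 1973 (1104 left).
−365 (one year) → Sep 5, 1972 (739 left).
−366 (one year; includes Feb 29, 1972) → Sep 5, 1971 (373 left).
−5 → Aug 31, 1971 (end of Aug, 31 days; 368 left).
−31 → Jul 31, 1971 (end of Jul, 31 days; 337 left).
−31 → Jun 30, 1971 (end of Jun, 30 days; 306 left).
−30 → May 31, 1971 (end of May, 31 days; 276 left).
−31 → Apr 30, 1971 (end of Apr, 30 days; 245 left).
−30 → Mar 31, 1971 (end of Mar, 31 days; 215 left).
−31 → Feb 28, 1971 (end of Feb, 28 days; 184 left).
−28 → Jan 31, 1971 (end of Jan, 31 days; 156 left).
−31 → Dec 31, 1970 (end of Dec, 31 days; 125 left).
−31 → Nov 30, 1970 (end of Nov, 30 days; 94 left).
−30 → Oct 31, 1970 (end of Oct, 31 days; 64 left).
−31 → Sep 30, 1970 (end of Sep, 30 days; 33 left).
−30 → Aug 31, 1970 (end of Aug, 31 days; 3 left).
−3 → Aug 28, 1970.

August 28, 1970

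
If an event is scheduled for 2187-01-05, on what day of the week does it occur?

Friday

January 1, 2187 is a Monday.
Jan 1, 2187 → Jan 5, 2187: 4 days.
Total: 4 days.
4 mod 7 = 4, so Monday + 4 = Friday.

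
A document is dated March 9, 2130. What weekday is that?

Thursday

Doomsday rule: the anchor day for the 2100s is Sunday. For year 30: 30÷12 = 2 r 6, and 6÷4 = 1, so 2+6+1 = 9.
Sunday + 9 ≡ Tuesday — that's 2130's doomsday.
In March the doomsday date is Mar 14.
Mar 9 is 5 days before Mar 14; 5 mod 7 = 5, so Tuesday − 5 = Thursday.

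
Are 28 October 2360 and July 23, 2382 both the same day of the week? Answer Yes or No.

From Oct 28, 2360 to Jul 23, 2382 is 7938 days.
7938 mod 7 = 0, so they are the same weekday.
(Oct 28, 2360 is a Friday; Jul 23, 2382 is a Friday.)

Yes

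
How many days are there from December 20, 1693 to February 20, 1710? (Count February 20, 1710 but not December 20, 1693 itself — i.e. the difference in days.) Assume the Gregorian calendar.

5905

Dec 20, 1693 → Dec 20, 1694: 365 days.
Dec 20, 1694 → Dec 20, 1695: 365 days.
Dec 20, 1695 → Dec 20, 1696: 366 days (Feb 29, 1696 is in that span).
Dec 20, 1696 → Dec 20, 1697: 365 days.
Dec 20, 1697 → Dec 20, 1698: 365 days.
Dec 20, 1698 → Dec 20, 1699: 365 days.
Dec 20, 1699 → Dec 20, 1700: 365 days.
Dec 20, 1700 → Dec 20, 1701: 365 days.
Dec 20, 1701 → Dec 20, 1702: 365 days.
Dec 20, 1702 → Dec 20, 1703: 365 days.
Dec 20, 1703 → Dec 20, 1704: 366 days (Feb 29, 1704 is in that span).
Dec 20, 1704 → Dec 20, 1705: 365 days.
Dec 20, 1705 → Dec 20, 1706: 365 days.
Dec 20, 1706 → Dec 20, 1707: 365 days.
Dec 20, 1707 → Dec 20, 1708: 366 days (Feb 29, 1708 is in that span).
Dec 20, 1708 → Dec 20, 1709: 365 days.
Dec 20, 1709 → Jan 20, 1710: 31 days (December has 31).
Jan 20, 1710 → Feb 20, 1710: 31 days.
Total: 5905 days.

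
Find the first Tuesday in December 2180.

December 1, 2180 is a Friday.
The first Tuesday is therefore December 5 (4 days later).

December 5, 2180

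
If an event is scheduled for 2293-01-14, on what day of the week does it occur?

Saturday

Doomsday rule: the anchor day for the 2200s is Friday. For year 93: 93÷12 = 7 r 9, and 9÷4 = 2, so 7+9+2 = 18.
Friday + 18 ≡ Tuesday — that's 2293's doomsday.
In January the doomsday date is Jan 3 (2293 is not a leap year).
Jan 14 is 11 days after Jan 3; 11 mod 7 = 4, so Tuesday + 4 = Saturday.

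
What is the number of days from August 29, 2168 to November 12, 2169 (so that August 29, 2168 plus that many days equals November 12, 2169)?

Aug 29, 2168 → Aug 29, 2169: 365 days.
Aug 29, 2169 → Sep 29, 2169: 31 days (August has 31).
Sep 29, 2169 → Oct 29, 2169: 30 days (September has 30).
Oct 29, 2169 → Nov 12, 2169: 14 days.
Total: 440 days.

440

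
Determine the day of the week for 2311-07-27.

Thursday

Doomsday rule: the anchor day for the 2300s is Wednesday. For year 11: 11÷12 = 0 r 11, and 11÷4 = 2, so 0+11+2 = 13.
Wednesday + 13 ≡ Tuesday — that's 2311's doomsday.
In July the doomsday date is Jul 11.
Jul 27 is 16 days after Jul 11; 16 mod 7 = 2, so Tuesday + 2 = Thursday.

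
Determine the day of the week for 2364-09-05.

Saturday

Doomsday rule: the anchor day for the 2300s is Wednesday. For year 64: 64÷12 = 5 r 4, and 4÷4 = 1, so 5+4+1 = 10.
Wednesday + 10 ≡ Saturday — that's 2364's doomsday.
In September the doomsday date is Sep 5.
Sep 5 is the doomsday itself: Saturday.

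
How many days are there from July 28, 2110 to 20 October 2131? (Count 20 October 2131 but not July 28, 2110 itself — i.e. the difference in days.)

Jul 28, 2110 → Jul 28, 2111: 365 days.
Jul 28, 2111 → Jul 28, 2112: 366 days (Feb 29, 2112 is in that span).
Jul 28, 2112 → Jul 28, 2113: 365 days.
Jul 28, 2113 → Jul 28, 2114: 365 days.
Jul 28, 2114 → Jul 28, 2115: 365 days.
Jul 28, 2115 → Jul 28, 2116: 366 days (Feb 29, 2116 is in that span).
Jul 28, 2116 → Jul 28, 2117: 365 days.
Jul 28, 2117 → Jul 28, 2118: 365 days.
Jul 28, 2118 → Jul 28, 2119: 365 days.
Jul 28, 2119 → Jul 28, 2120: 366 days (Feb 29, 2120 is in that span).
Jul 28, 2120 → Jul 28, 2121: 365 days.
Jul 28, 2121 → Jul 28, 2122: 365 days.
Jul 28, 2122 → Jul 28, 2123: 365 days.
Jul 28, 2123 → Jul 28, 2124: 366 days (Feb 29, 2124 is in that span).
Jul 28, 2124 → Jul 28, 2125: 365 days.
Jul 28, 2125 → Jul 28, 2126: 365 days.
Jul 28, 2126 → Jul 28, 2127: 365 days.
Jul 28, 2127 → Jul 28, 2128: 366 days (Feb 29, 2128 is in that span).
Jul 28, 2128 → Jul 28, 2129: 365 days.
Jul 28, 2129 → Jul 28, 2130: 365 days.
Jul 28, 2130 → Jul 28, 2131: 365 days.
Jul 28, 2131 → Aug 28, 2131: 31 days (July has 31).
Aug 28, 2131 → Sep 28, 2131: 31 days (August has 31).
Sep 28, 2131 → Oct 20, 2131: 22 days.
Total: 7754 days.

7754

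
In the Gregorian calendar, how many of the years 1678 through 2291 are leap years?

148

Multiples of 4 in [1678,2291]: 153.
Of those, multiples of 100: 6 (not leap unless ÷400).
Multiples of 400: 1.
Leap years = 153 − 6 + 1 = 148.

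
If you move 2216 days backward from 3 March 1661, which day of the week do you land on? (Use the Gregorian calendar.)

Mar 3, 1661 is a Thursday.
2216 mod 7 = 4, so 2216 days before a Thursday is Thursday − 4 = Sunday.

Sunday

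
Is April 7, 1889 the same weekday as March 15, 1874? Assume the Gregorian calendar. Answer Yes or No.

From Mar 15, 1874 to Apr 7, 1889 is 5502 days.
5502 mod 7 = 0, so they are the same weekday.
(Mar 15, 1874 is a Sunday; Apr 7, 1889 is a Sunday.)

Yes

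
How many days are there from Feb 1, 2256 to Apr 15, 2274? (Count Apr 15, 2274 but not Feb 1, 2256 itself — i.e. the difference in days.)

6648

Feb 1, 2256 → Feb 1, 2257: 366 days (Feb 29, 2256 is in that span).
Feb 1, 2257 → Feb 1, 2258: 365 days.
Feb 1, 2258 → Feb 1, 2259: 365 days.
Feb 1, 2259 → Feb 1, 2260: 365 days.
Feb 1, 2260 → Feb 1, 2261: 366 days (Feb 29, 2260 is in that span).
Feb 1, 2261 → Feb 1, 2262: 365 days.
Feb 1, 2262 → Feb 1, 2263: 365 days.
Feb 1, 2263 → Feb 1, 2264: 365 days.
Feb 1, 2264 → Feb 1, 2265: 366 days (Feb 29, 2264 is in that span).
Feb 1, 2265 → Feb 1, 2266: 365 days.
Feb 1, 2266 → Feb 1, 2267: 365 days.
Feb 1, 2267 → Feb 1, 2268: 365 days.
Feb 1, 2268 → Feb 1, 2269: 366 days (Feb 29, 2268 is in that span).
Feb 1, 2269 → Feb 1, 2270: 365 days.
Feb 1, 2270 → Feb 1, 2271: 365 days.
Feb 1, 2271 → Feb 1, 2272: 365 days.
Feb 1, 2272 → Feb 1, 2273: 366 days (Feb 29, 2272 is in that span).
Feb 1, 2273 → Feb 1, 2274: 365 days.
Feb 1, 2274 → Mar 1, 2274: 28 days (February has 28).
Mar 1, 2274 → Apr 1, 2274: 31 days (March has 31).
Apr 1, 2274 → Apr 15, 2274: 14 days.
Total: 6648 days.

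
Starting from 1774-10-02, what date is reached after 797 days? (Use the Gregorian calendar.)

+365 (one year) → Oct 2, 1775 (432 left).
+366 (one year; includes Feb 29, 1776) → Oct 2, 1776 (66 left).
Oct has 31 days: +30 → Nov 1, 1776 (36 left).
Nov has 30 days: +30 → Dec 1, 1776 (6 left).
+6 → Dec 7, 1776.

December 7, 1776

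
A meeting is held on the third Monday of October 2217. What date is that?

October 1, 2217 is a Wednesday.
The first Monday is therefore October 6 (5 days later).
The third Monday is 6 + 2×7 = October 20.

October 20, 2217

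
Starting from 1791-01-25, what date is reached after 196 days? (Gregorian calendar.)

Jan has 31 days: +7 → Feb 1, 1791 (189 left).
Feb has 28 days: +28 → Mar 1, 1791 (161 left).
Mar has 31 days: +31 → Apr 1, 1791 (130 left).
Apr has 30 days: +30 → May 1, 1791 (100 left).
May has 31 days: +31 → Jun 1, 1791 (69 left).
Jun has 30 days: +30 → Jul 1, 1791 (39 left).
Jul has 31 days: +31 → Aug 1, 1791 (8 left).
+8 → Aug 9, 1791.

August 9, 1791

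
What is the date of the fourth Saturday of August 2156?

August 28, 2156

August 1, 2156 is a Sunday.
The first Saturday is therefore August 7 (6 days later).
The fourth Saturday is 7 + 3×7 = August 28.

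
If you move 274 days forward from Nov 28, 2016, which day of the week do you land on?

Tuesday

Nov 28, 2016 is a Monday.
274 mod 7 = 1, so 274 days after a Monday is Monday + 1 = Tuesday.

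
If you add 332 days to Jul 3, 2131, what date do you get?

Jul has 31 days: +29 → Aug 1, 2131 (303 left).
Aug has 31 days: +31 → Sep 1, 2131 (272 left).
Sep has 30 days: +30 → Oct 1, 2131 (242 left).
Oct has 31 days: +31 → Nov 1, 2131 (211 left).
Nov has 30 days: +30 → Dec 1, 2131 (181 left).
Dec has 31 days: +31 → Jan 1, 2132 (150 left).
Jan has 31 days: +31 → Feb 1, 2132 (119 left).
Feb has 29 days: +29 → Mar 1, 2132 (90 left).
Mar has 31 days: +31 → Apr 1, 2132 (59 left).
Apr has 30 days: +30 → May 1, 2132 (29 left).
+29 → May 30, 2132.

May 30, 2132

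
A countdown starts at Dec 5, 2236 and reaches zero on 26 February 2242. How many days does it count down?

1909

Dec 5, 2236 → Dec 5, 2237: 365 days.
Dec 5, 2237 → Dec 5, 2238: 365 days.
Dec 5, 2238 → Dec 5, 2239: 365 days.
Dec 5, 2239 → Dec 5, 2240: 366 days (Feb 29, 2240 is in that span).
Dec 5, 2240 → Dec 5, 2241: 365 days.
Dec 5, 2241 → Jan 5, 2242: 31 days (December has 31).
Jan 5, 2242 → Feb 5, 2242: 31 days (January has 31).
Feb 5, 2242 → Feb 26, 2242: 21 days.
Total: 1909 days.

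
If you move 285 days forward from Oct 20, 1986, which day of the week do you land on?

Saturday

Oct 20, 1986 is a Monday.
285 mod 7 = 5, so 285 days after a Monday is Monday + 5 = Saturday.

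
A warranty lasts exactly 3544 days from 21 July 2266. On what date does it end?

+365 (one year) → Jul 21, 2267 (3179 left).
+366 (one year; includes Feb 29, 2268) → Jul 21, 2268 (2813 left).
+365 (one year) → Jul 21, 2269 (2448 left).
+365 (one year) → Jul 21, 2270 (2083 left).
+365 (one year) → Jul 21, 2271 (1718 left).
+366 (one year; includes Feb 29, 2272) → Jul 21, 2272 (1352 left).
+365 (one year) → Jul 21, 2273 (987 left).
+365 (one year) → Jul 21, 2274 (622 left).
+365 (one year) → Jul 21, 2275 (257 left).
Jul has 31 days: +11 → Aug 1, 2275 (246 left).
Aug has 31 days: +31 → Sep 1, 2275 (215 left).
Sep has 30 days: +30 → Oct 1, 2275 (185 left).
Oct has 31 days: +31 → Nov 1, 2275 (154 left).
Nov has 30 days: +30 → Dec 1, 2275 (124 left).
Dec has 31 days: +31 → Jan 1, 2276 (93 left).
Jan has 31 days: +31 → Feb 1, 2276 (62 left).
Feb has 29 days: +29 → Mar 1, 2276 (33 left).
Mar has 31 days: +31 → Apr 1, 2276 (2 left).
+2 → Apr 3, 2276.

April 3, 2276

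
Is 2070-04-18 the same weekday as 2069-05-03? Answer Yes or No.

From May 3, 2069 to Apr 18, 2070 is 350 days.
350 mod 7 = 0, so they are the same weekday.
(May 3, 2069 is a Friday; Apr 18, 2070 is a Friday.)

Yes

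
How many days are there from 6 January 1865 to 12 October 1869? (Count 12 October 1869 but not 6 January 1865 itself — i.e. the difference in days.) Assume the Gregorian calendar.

1740

Jan 6, 1865 → Jan 6, 1866: 365 days.
Jan 6, 1866 → Jan 6, 1867: 365 days.
Jan 6, 1867 → Jan 6, 1868: 365 days.
Jan 6, 1868 → Jan 6, 1869: 366 days (Feb 29, 1868 is in that span).
Jan 6, 1869 → Feb 6, 1869: 31 days (January has 31).
Feb 6, 1869 → Mar 6, 1869: 28 days (February has 28).
Mar 6, 1869 → Apr 6, 1869: 31 days (March has 31).
Apr 6, 1869 → May 6, 1869: 30 days (April has 30).
May 6, 1869 → Jun 6, 1869: 31 days (May has 31).
Jun 6, 1869 → Jul 6, 1869: 30 days (June has 30).
Jul 6, 1869 → Aug 6, 1869: 31 days (July has 31).
Aug 6, 1869 → Sep 6, 1869: 31 days (August has 31).
Sep 6, 1869 → Oct 6, 1869: 30 days (September has 30).
Oct 6, 1869 → Oct 12, 1869: 6 days.
Total: 1740 days.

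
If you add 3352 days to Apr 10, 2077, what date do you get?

+365 (one year) → Apr 10, 2078 (2987 left).
+365 (one year) → Apr 10, 2079 (2622 left).
+366 (one year; includes Feb 29, 2080) → Apr 10, 2080 (2256 left).
+365 (one year) → Apr 10, 2081 (1891 left).
+365 (one year) → Apr 10, 2082 (1526 left).
+365 (one year) → Apr 10, 2083 (1161 left).
+366 (one year; includes Feb 29, 2084) → Apr 10, 2084 (795 left).
+365 (one year) → Apr 10, 2085 (430 left).
+365 (one year) → Apr 10, 2086 (65 left).
Apr has 30 days: +21 → May 1, 2086 (44 left).
May has 31 days: +31 → Jun 1, 2086 (13 left).
+13 → Jun 14, 2086.

June 14, 2086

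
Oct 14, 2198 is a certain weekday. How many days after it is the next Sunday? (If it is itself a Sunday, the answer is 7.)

7

Oct 14, 2198 is a Sunday.
From Sunday to the next Sunday is 7 days.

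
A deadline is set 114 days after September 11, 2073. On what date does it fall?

January 3, 2074

Sep has 30 days: +20 → Oct 1, 2073 (94 left).
Oct has 31 days: +31 → Nov 1, 2073 (63 left).
Nov has 30 days: +30 → Dec 1, 2073 (33 left).
Dec has 31 days: +31 → Jan 1, 2074 (2 left).
+2 → Jan 3, 2074.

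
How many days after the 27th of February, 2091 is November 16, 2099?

3184

Feb 27, 2091 → Feb 27, 2092: 365 days.
Feb 27, 2092 → Feb 27, 2093: 366 days (Feb 29, 2092 is in that span).
Feb 27, 2093 → Feb 27, 2094: 365 days.
Feb 27, 2094 → Feb 27, 2095: 365 days.
Feb 27, 2095 → Feb 27, 2096: 365 days.
Feb 27, 2096 → Feb 27, 2097: 366 days (Feb 29, 2096 is in that span).
Feb 27, 2097 → Feb 27, 2098: 365 days.
Feb 27, 2098 → Feb 27, 2099: 365 days.
Feb 27, 2099 → Mar 27, 2099: 28 days (February has 28).
Mar 27, 2099 → Apr 27, 2099: 31 days (March has 31).
Apr 27, 2099 → May 27, 2099: 30 days (April has 30).
May 27, 2099 → Jun 27, 2099: 31 days (May has 31).
Jun 27, 2099 → Jul 27, 2099: 30 days (June has 30).
Jul 27, 2099 → Aug 27, 2099: 31 days (July has 31).
Aug 27, 2099 → Sep 27, 2099: 31 days (August has 31).
Sep 27, 2099 → Oct 27, 2099: 30 days (September has 30).
Oct 27, 2099 → Nov 16, 2099: 20 days.
Total: 3184 days.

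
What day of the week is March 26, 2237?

Sunday

Doomsday rule: the anchor day for the 2200s is Friday. For year 37: 37÷12 = 3 r 1, and 1÷4 = 0, so 3+1+0 = 4.
Friday + 4 ≡ Tuesday — that's 2237's doomsday.
In March the doomsday date is Mar 14.
Mar 26 is 12 days after Mar 14; 12 mod 7 = 5, so Tuesday + 5 = Sunday.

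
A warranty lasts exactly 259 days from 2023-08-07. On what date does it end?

April 22, 2024

Aug has 31 days: +25 → Sep 1, 2023 (234 left).
Sep has 30 days: +30 → Oct 1, 2023 (204 left).
Oct has 31 days: +31 → Nov 1, 2023 (173 left).
Nov has 30 days: +30 → Dec 1, 2023 (143 left).
Dec has 31 days: +31 → Jan 1, 2024 (112 left).
Jan has 31 days: +31 → Feb 1, 2024 (81 left).
Feb has 29 days: +29 → Mar 1, 2024 (52 left).
Mar has 31 days: +31 → Apr 1, 2024 (21 left).
+21 → Apr 22, 2024.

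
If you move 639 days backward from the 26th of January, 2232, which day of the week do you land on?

First find the weekday of Jan 26, 2232. Doomsday rule: the anchor day for the 2200s is Friday. For year 32: 32÷12 = 2 r 8, and 8÷4 = 2, so 2+8+2 = 12.
Friday + 12 ≡ Wednesday — that's 2232's doomsday.
In January the doomsday date is Jan 4 (2232 is a leap year (divisible by 4)).
Jan 26 is 22 days after Jan 4; 22 mod 7 = 1, so Wednesday + 1 = Thursday.
639 mod 7 = 2, so 639 days before a Thursday is Thursday − 2 = Tuesday.

Tuesday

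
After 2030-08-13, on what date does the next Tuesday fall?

August 20, 2030

Aug 13, 2030 is a Tuesday.
From Tuesday to the next Tuesday is 7 days.
Aug 13, 2030 + 7 = Aug 20, 2030.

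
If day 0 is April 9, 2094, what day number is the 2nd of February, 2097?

1030

Apr 9, 2094 → Apr 9, 2095: 365 days.
Apr 9, 2095 → Apr 9, 2096: 366 days (Feb 29, 2096 is in that span).
Apr 9, 2096 → May 9, 2096: 30 days (April has 30).
May 9, 2096 → Jun 9, 2096: 31 days (May has 31).
Jun 9, 2096 → Jul 9, 2096: 30 days (June has 30).
Jul 9, 2096 → Aug 9, 2096: 31 days (July has 31).
Aug 9, 2096 → Sep 9, 2096: 31 days (August has 31).
Sep 9, 2096 → Oct 9, 2096: 30 days (September has 30).
Oct 9, 2096 → Nov 9, 2096: 31 days (October has 31).
Nov 9, 2096 → Dec 9, 2096: 30 days (November has 30).
Dec 9, 2096 → Jan 9, 2097: 31 days (December has 31).
Jan 9, 2097 → Feb 2, 2097: 24 days.
Total: 1030 days.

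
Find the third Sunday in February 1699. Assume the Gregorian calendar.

February 1, 1699 is a Sunday.
The first Sunday is therefore February 1 (same day).
The third Sunday is 1 + 2×7 = February 15.

February 15, 1699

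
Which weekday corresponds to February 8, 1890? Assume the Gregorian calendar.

Doomsday rule: the anchor day for the 1800s is Friday. For year 90: 90÷12 = 7 r 6, and 6÷4 = 1, so 7+6+1 = 14.
Friday + 14 ≡ Friday — that's 1890's doomsday.
In February the doomsday date is Feb 28 (1890 is not a leap year).
Feb 8 is 20 days before Feb 28; 20 mod 7 = 6, so Friday − 6 = Saturday.

Saturday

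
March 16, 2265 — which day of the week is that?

Thursday

Doomsday rule: the anchor day for the 2200s is Friday. For year 65: 65÷12 = 5 r 5, and 5÷4 = 1, so 5+5+1 = 11.
Friday + 11 ≡ Tuesday — that's 2265's doomsday.
In March the doomsday date is Mar 14.
Mar 16 is 2 days after Mar 14; 2 mod 7 = 2, so Tuesday + 2 = Thursday.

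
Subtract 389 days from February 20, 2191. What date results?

January 27, 2190

−20 → Jan 31, 2191 (end of Jan, 31 days; 369 left).
−31 → Dec 31, 2190 (end of Dec, 31 days; 338 left).
−31 → Nov 30, 2190 (end of Nov, 30 days; 307 left).
−30 → Oct 31, 2190 (end of Oct, 31 days; 277 left).
−31 → Sep 30, 2190 (end of Sep, 30 days; 246 left).
−30 → Aug 31, 2190 (end of Aug, 31 days; 216 left).
−31 → Jul 31, 2190 (end of Jul, 31 days; 185 left).
−31 → Jun 30, 2190 (end of Jun, 30 days; 154 left).
−30 → May 31, 2190 (end of May, 31 days; 124 left).
−31 → Apr 30, 2190 (end of Apr, 30 days; 93 left).
−30 → Mar 31, 2190 (end of Mar, 31 days; 63 left).
−31 → Feb 28, 2190 (end of Feb, 28 days; 32 left).
−28 → Jan 31, 2190 (end of Jan, 31 days; 4 left).
−4 → Jan 27, 2190.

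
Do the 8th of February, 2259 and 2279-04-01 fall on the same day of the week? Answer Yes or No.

Yes

From Feb 8, 2259 to Apr 1, 2279 is 7357 days.
7357 mod 7 = 0, so they are the same weekday.
(Feb 8, 2259 is a Tuesday; Apr 1, 2279 is a Tuesday.)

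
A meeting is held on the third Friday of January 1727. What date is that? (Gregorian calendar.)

January 1, 1727 is a Wednesday.
The first Friday is therefore January 3 (2 days later).
The third Friday is 3 + 2×7 = January 17.

January 17, 1727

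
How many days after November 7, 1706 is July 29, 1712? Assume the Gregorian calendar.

Nov 7, 1706 → Nov 7, 1707: 365 days.
Nov 7, 1707 → Nov 7, 1708: 366 days (Feb 29, 1708 is in that span).
Nov 7, 1708 → Nov 7, 1709: 365 days.
Nov 7, 1709 → Nov 7, 1710: 365 days.
Nov 7, 1710 → Nov 7, 1711: 365 days.
Nov 7, 1711 → Dec 7, 1711: 30 days (November has 30).
Dec 7, 1711 → Jan 7, 1712: 31 days (December has 31).
Jan 7, 1712 → Feb 7, 1712: 31 days (January has 31).
Feb 7, 1712 → Mar 7, 1712: 29 days (February has 29).
Mar 7, 1712 → Apr 7, 1712: 31 days (March has 31).
Apr 7, 1712 → May 7, 1712: 30 days (April has 30).
May 7, 1712 → Jun 7, 1712: 31 days (May has 31).
Jun 7, 1712 → Jul 7, 1712: 30 days (June has 30).
Jul 7, 1712 → Jul 29, 1712: 22 days.
Total: 2091 days.

2091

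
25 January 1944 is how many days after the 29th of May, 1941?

May 29, 1941 → May 29, 1942: 365 days.
May 29, 1942 → May 29, 1943: 365 days.
May 29, 1943 → Jun 29, 1943: 31 days (May has 31).
Jun 29, 1943 → Jul 29, 1943: 30 days (June has 30).
Jul 29, 1943 → Aug 29, 1943: 31 days (July has 31).
Aug 29, 1943 → Sep 29, 1943: 31 days (August has 31).
Sep 29, 1943 → Oct 29, 1943: 30 days (September has 30).
Oct 29, 1943 → Nov 29, 1943: 31 days (October has 31).
Nov 29, 1943 → Dec 29, 1943: 30 days (November has 30).
Dec 29, 1943 → Jan 25, 1944: 27 days.
Total: 971 days.

971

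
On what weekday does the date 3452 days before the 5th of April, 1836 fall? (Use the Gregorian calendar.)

Monday

First find the weekday of Apr 5, 1836. Doomsday rule: the anchor day for the 1800s is Friday. For year 36: 36÷12 = 3 r 0, and 0÷4 = 0, so 3+0+0 = 3.
Friday + 3 ≡ Monday — that's 1836's doomsday.
In April the doomsday date is Apr 4.
Apr 5 is 1 day after Apr 4; 1 mod 7 = 1, so Monday + 1 = Tuesday.
3452 mod 7 = 1, so 3452 days before a Tuesday is Tuesday − 1 = Monday.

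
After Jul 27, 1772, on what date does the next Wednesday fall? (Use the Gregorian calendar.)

Jul 27, 1772 is a Monday.
From Monday to the next Wednesday is 2 days.
Jul 27, 1772 + 2 = Jul 29, 1772.

July 29, 1772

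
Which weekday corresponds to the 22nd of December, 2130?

Doomsday rule: the anchor day for the 2100s is Sunday. For year 30: 30÷12 = 2 r 6, and 6÷4 = 1, so 2+6+1 = 9.
Sunday + 9 ≡ Tuesday — that's 2130's doomsday.
In December the doomsday date is Dec 12.
Dec 22 is 10 days after Dec 12; 10 mod 7 = 3, so Tuesday + 3 = Friday.

Friday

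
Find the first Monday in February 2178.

February 1, 2178 is a Sunday.
The first Monday is therefore February 2 (1 days later).

February 2, 2178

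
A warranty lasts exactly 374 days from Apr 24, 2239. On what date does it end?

Apr has 30 days: +7 → May 1, 2239 (367 left).
May has 31 days: +31 → Jun 1, 2239 (336 left).
Jun has 30 days: +30 → Jul 1, 2239 (306 left).
Jul has 31 days: +31 → Aug 1, 2239 (275 left).
Aug has 31 days: +31 → Sep 1, 2239 (244 left).
Sep has 30 days: +30 → Oct 1, 2239 (214 left).
Oct has 31 days: +31 → Nov 1, 2239 (183 left).
Nov has 30 days: +30 → Dec 1, 2239 (153 left).
Dec has 31 days: +31 → Jan 1, 2240 (122 left).
Jan has 31 days: +31 → Feb 1, 2240 (91 left).
Feb has 29 days: +29 → Mar 1, 2240 (62 left).
Mar has 31 days: +31 → Apr 1, 2240 (31 left).
Apr has 30 days: +30 → May 1, 2240 (1 left).
+1 → May 2, 2240.

May 2, 2240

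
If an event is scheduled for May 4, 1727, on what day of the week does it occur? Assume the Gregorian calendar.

Sunday

Doomsday rule: the anchor day for the 1700s is Sunday. For year 27: 27÷12 = 2 r 3, and 3÷4 = 0, so 2+3+0 = 5.
Sunday + 5 ≡ Friday — that's 1727's doomsday.
In May the doomsday date is May 9.
May 4 is 5 days before May 9; 5 mod 7 = 5, so Friday − 5 = Sunday.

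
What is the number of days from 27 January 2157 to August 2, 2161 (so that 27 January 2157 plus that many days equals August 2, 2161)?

Jan 27, 2157 → Jan 27, 2158: 365 days.
Jan 27, 2158 → Jan 27, 2159: 365 days.
Jan 27, 2159 → Jan 27, 2160: 365 days.
Jan 27, 2160 → Jan 27, 2161: 366 days (Feb 29, 2160 is in that span).
Jan 27, 2161 → Feb 27, 2161: 31 days (January has 31).
Feb 27, 2161 → Mar 27, 2161: 28 days (February has 28).
Mar 27, 2161 → Apr 27, 2161: 31 days (March has 31).
Apr 27, 2161 → May 27, 2161: 30 days (April has 30).
May 27, 2161 → Jun 27, 2161: 31 days (May has 31).
Jun 27, 2161 → Jul 27, 2161: 30 days (June has 30).
Jul 27, 2161 → Aug 2, 2161: 6 days.
Total: 1648 days.

1648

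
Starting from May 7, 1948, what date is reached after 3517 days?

December 23, 1957

+365 (one year) → May 7, 1949 (3152 left).
+365 (one year) → May 7, 1950 (2787 left).
+365 (one year) → May 7, 1951 (2422 left).
+366 (one year; includes Feb 29, 1952) → May 7, 1952 (2056 left).
+365 (one year) → May 7, 1953 (1691 left).
+365 (one year) → May 7, 1954 (1326 left).
+365 (one year) → May 7, 1955 (961 left).
+366 (one year; includes Feb 29, 1956) → May 7, 1956 (595 left).
+365 (one year) → May 7, 1957 (230 left).
May has 31 days: +25 → Jun 1, 1957 (205 left).
Jun has 30 days: +30 → Jul 1, 1957 (175 left).
Jul has 31 days: +31 → Aug 1, 1957 (144 left).
Aug has 31 days: +31 → Sep 1, 1957 (113 left).
Sep has 30 days: +30 → Oct 1, 1957 (83 left).
Oct has 31 days: +31 → Nov 1, 1957 (52 left).
Nov has 30 days: +30 → Dec 1, 1957 (22 left).
+22 → Dec 23, 1957.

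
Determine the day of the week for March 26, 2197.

Doomsday rule: the anchor day for the 2100s is Sunday. For year 97: 97÷12 = 8 r 1, and 1÷4 = 0, so 8+1+0 = 9.
Sunday + 9 ≡ Tuesday — that's 2197's doomsday.
In March the doomsday date is Mar 14.
Mar 26 is 12 days after Mar 14; 12 mod 7 = 5, so Tuesday + 5 = Sunday.

Sunday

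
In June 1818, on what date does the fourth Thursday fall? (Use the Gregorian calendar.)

June 1, 1818 is a Monday.
The first Thursday is therefore June 4 (3 days later).
The fourth Thursday is 4 + 3×7 = June 25.

June 25, 1818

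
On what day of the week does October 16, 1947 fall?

Thursday

Doomsday rule: the anchor day for the 1900s is Wednesday. For year 47: 47÷12 = 3 r 11, and 11÷4 = 2, so 3+11+2 = 16.
Wednesday + 16 ≡ Friday — that's 1947's doomsday.
In October the doomsday date is Oct 10.
Oct 16 is 6 days after Oct 10; 6 mod 7 = 6, so Friday + 6 = Thursday.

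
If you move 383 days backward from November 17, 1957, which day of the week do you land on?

Nov 17, 1957 is a Sunday.
383 mod 7 = 5, so 383 days before a Sunday is Sunday − 5 = Tuesday.

Tuesday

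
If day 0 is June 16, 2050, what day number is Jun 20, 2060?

3657

Jun 16, 2050 → Jun 16, 2051: 365 days.
Jun 16, 2051 → Jun 16, 2052: 366 days (Feb 29, 2052 is in that span).
Jun 16, 2052 → Jun 16, 2053: 365 days.
Jun 16, 2053 → Jun 16, 2054: 365 days.
Jun 16, 2054 → Jun 16, 2055: 365 days.
Jun 16, 2055 → Jun 16, 2056: 366 days (Feb 29, 2056 is in that span).
Jun 16, 2056 → Jun 16, 2057: 365 days.
Jun 16, 2057 → Jun 16, 2058: 365 days.
Jun 16, 2058 → Jun 16, 2059: 365 days.
Jun 16, 2059 → Jul 16, 2059: 30 days (June has 30).
Jul 16, 2059 → Aug 16, 2059: 31 days (July has 31).
Aug 16, 2059 → Sep 16, 2059: 31 days (August has 31).
Sep 16, 2059 → Oct 16, 2059: 30 days (September has 30).
Oct 16, 2059 → Nov 16, 2059: 31 days (October has 31).
Nov 16, 2059 → Dec 16, 2059: 30 days (November has 30).
Dec 16, 2059 → Jan 16, 2060: 31 days (December has 31).
Jan 16, 2060 → Feb 16, 2060: 31 days (January has 31).
Feb 16, 2060 → Mar 16, 2060: 29 days (February has 29).
Mar 16, 2060 → Apr 16, 2060: 31 days (March has 31).
Apr 16, 2060 → May 16, 2060: 30 days (April has 30).
May 16, 2060 → Jun 16, 2060: 31 days (May has 31).
Jun 16, 2060 → Jun 20, 2060: 4 days.
Total: 3657 days.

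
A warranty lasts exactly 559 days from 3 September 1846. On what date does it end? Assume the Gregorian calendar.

March 15, 1848

+365 (one year) → Sep 3, 1847 (194 left).
Sep has 30 days: +28 → Oct 1, 1847 (166 left).
Oct has 31 days: +31 → Nov 1, 1847 (135 left).
Nov has 30 days: +30 → Dec 1, 1847 (105 left).
Dec has 31 days: +31 → Jan 1, 1848 (74 left).
Jan has 31 days: +31 → Feb 1, 1848 (43 left).
Feb has 29 days: +29 → Mar 1, 1848 (14 left).
+14 → Mar 15, 1848.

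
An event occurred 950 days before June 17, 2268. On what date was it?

−366 (one year; includes Feb 29, 2268) → Jun 17, 2267 (584 left).
−365 (one year) → Jun 17, 2266 (219 left).
−17 → May 31, 2266 (end of May, 31 days; 202 left).
−31 → Apr 30, 2266 (end of Apr, 30 days; 171 left).
−30 → Mar 31, 2266 (end of Mar, 31 days; 141 left).
−31 → Feb 28, 2266 (end of Feb, 28 days; 110 left).
−28 → Jan 31, 2266 (end of Jan, 31 days; 82 left).
−31 → Dec 31, 2265 (end of Dec, 31 days; 51 left).
−31 → Nov 30, 2265 (end of Nov, 30 days; 20 left).
−20 → Nov 10, 2265.

November 10, 2265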